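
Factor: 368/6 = 184/3 = 2^3*3^(-1)*23^1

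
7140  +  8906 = 16046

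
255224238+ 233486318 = 488710556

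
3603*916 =3300348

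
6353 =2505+3848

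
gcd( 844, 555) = 1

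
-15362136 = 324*( - 47414)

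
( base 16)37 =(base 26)23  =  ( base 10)55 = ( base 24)27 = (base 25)25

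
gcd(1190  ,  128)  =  2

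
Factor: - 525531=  - 3^1 *283^1*619^1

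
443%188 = 67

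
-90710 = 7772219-7862929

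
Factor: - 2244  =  -2^2*3^1*11^1*17^1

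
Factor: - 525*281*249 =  - 3^2*5^2*7^1*83^1*281^1 = - 36733725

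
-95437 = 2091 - 97528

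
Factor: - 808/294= - 2^2*3^( - 1)*7^ (-2 ) * 101^1 = - 404/147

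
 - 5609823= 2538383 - 8148206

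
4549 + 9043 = 13592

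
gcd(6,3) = 3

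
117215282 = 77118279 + 40097003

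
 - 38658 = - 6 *6443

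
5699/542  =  5699/542  =  10.51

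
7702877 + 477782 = 8180659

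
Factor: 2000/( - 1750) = - 8/7 = -2^3 *7^( - 1)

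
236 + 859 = 1095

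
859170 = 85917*10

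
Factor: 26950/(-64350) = - 3^( - 2 ) *7^2*13^( - 1 ) = -  49/117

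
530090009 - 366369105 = 163720904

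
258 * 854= 220332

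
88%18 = 16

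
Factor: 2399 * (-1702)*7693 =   -  2^1 * 7^2*23^1 *37^1*157^1*2399^1 = -31411272914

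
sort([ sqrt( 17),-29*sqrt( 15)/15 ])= [  -  29*sqrt ( 15 ) /15, sqrt( 17) ]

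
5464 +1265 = 6729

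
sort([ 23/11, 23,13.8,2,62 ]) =[ 2, 23/11 , 13.8,23,62]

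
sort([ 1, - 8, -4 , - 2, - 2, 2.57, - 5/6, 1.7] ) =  [ - 8,  -  4, - 2, - 2, - 5/6, 1, 1.7, 2.57] 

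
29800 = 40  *745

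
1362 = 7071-5709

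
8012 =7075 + 937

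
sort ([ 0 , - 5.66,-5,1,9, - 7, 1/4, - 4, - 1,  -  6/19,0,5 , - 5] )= [-7  , - 5.66 , - 5, - 5,  -  4, - 1, - 6/19, 0,  0 , 1/4, 1,5, 9 ] 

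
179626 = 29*6194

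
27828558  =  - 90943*( - 306)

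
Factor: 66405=3^1*5^1*19^1*233^1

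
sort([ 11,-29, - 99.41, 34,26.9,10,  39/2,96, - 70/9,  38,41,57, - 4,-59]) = [ - 99.41,-59,-29, - 70/9 , - 4,10,11,39/2,26.9,34,38,41,57, 96]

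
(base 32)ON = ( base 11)65A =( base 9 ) 1068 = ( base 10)791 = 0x317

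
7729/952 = 7729/952 = 8.12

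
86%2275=86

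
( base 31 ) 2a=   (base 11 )66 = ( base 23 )33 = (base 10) 72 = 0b1001000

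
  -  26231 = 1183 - 27414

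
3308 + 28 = 3336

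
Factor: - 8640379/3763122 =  - 785489/342102 = -2^( - 1)* 3^( - 1 )* 23^( - 1 )*37^(- 1 ) * 67^( - 1)*139^1*5651^1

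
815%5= 0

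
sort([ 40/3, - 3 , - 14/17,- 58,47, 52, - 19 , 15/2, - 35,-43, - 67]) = [-67, - 58,-43, - 35, - 19, - 3, - 14/17, 15/2, 40/3,  47,52]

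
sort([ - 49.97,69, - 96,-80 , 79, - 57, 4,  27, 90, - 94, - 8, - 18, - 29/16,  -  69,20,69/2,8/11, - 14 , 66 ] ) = [ - 96, - 94 ,-80 , - 69, - 57, - 49.97, - 18 , - 14 , - 8, - 29/16, 8/11 , 4, 20,27 , 69/2 , 66 , 69,79, 90 ] 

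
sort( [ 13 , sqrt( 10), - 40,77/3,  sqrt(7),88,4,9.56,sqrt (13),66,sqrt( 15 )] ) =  [ - 40,  sqrt( 7 ), sqrt( 10),sqrt(13 ),sqrt( 15 ),4, 9.56,13,77/3, 66,88]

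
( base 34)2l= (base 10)89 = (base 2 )1011001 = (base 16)59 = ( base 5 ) 324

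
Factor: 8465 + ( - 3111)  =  5354 = 2^1*2677^1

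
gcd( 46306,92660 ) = 2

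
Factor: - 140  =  -2^2 *5^1*7^1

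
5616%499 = 127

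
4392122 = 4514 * 973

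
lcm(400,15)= 1200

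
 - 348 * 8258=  - 2873784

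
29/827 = 29/827 = 0.04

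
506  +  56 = 562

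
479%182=115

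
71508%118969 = 71508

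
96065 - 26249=69816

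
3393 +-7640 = -4247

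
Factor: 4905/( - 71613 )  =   - 5^1 * 73^( - 1) = - 5/73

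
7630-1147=6483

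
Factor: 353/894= 2^( - 1 )*3^(  -  1 ) * 149^( - 1)*353^1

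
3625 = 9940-6315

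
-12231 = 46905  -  59136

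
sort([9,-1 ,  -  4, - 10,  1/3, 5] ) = [-10, - 4, - 1, 1/3 , 5,9 ]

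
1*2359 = 2359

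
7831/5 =7831/5=1566.20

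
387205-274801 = 112404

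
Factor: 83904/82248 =2^3* 19^1 *149^( - 1) = 152/149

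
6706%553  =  70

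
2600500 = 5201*500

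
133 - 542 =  - 409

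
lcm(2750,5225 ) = 52250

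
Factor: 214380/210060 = 389^( - 1)*397^1 = 397/389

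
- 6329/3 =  - 6329/3 = -  2109.67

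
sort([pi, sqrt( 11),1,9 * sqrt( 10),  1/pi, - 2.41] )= [ - 2.41,1/pi, 1, pi,sqrt(11),  9 * sqrt( 10 )] 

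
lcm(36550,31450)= 1352350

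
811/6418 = 811/6418  =  0.13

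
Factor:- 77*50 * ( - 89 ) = 342650=2^1*5^2*7^1*11^1*89^1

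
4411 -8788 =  - 4377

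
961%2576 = 961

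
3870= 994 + 2876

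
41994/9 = 4666 = 4666.00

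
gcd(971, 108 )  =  1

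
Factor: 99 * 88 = 8712  =  2^3*3^2*11^2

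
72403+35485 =107888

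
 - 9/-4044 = 3/1348= 0.00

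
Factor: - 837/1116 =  - 3/4 = - 2^( - 2)*3^1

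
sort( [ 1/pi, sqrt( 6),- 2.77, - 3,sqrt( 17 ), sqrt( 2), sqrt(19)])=[ -3, - 2.77, 1/pi,sqrt( 2 ), sqrt( 6 ),sqrt(17),sqrt( 19 )] 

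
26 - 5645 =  - 5619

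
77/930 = 77/930 = 0.08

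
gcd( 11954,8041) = 43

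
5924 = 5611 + 313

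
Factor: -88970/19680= - 2^( - 4)*3^(-1)*7^1*31^1=- 217/48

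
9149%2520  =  1589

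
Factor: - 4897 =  - 59^1 * 83^1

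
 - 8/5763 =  - 8/5763= - 0.00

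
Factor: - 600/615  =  -40/41 = - 2^3*5^1*41^( - 1)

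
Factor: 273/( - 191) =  - 3^1 * 7^1*13^1*191^( - 1)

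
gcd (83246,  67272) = 2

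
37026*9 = 333234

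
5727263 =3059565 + 2667698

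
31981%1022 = 299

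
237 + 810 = 1047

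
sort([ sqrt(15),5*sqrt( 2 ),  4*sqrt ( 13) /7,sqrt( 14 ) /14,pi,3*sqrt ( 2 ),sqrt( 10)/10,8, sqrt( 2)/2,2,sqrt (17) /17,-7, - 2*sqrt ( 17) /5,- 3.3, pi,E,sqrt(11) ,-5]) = [ - 7,- 5, - 3.3, -2*sqrt ( 17)/5,  sqrt( 17) /17,sqrt(14) /14,sqrt(10)/10, sqrt( 2 ) /2,2,4*sqrt(13) /7,E,pi,pi , sqrt( 11),sqrt (15), 3*sqrt( 2), 5*sqrt( 2),8 ]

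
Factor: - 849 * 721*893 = -546631197 = - 3^1*7^1 * 19^1*47^1 *103^1 *283^1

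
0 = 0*32838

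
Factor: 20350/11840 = 2^(- 5) * 5^1 *11^1= 55/32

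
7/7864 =7/7864  =  0.00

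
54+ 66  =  120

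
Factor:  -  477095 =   -  5^1*95419^1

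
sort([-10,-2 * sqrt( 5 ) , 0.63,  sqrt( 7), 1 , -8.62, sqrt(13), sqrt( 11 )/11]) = [ - 10, - 8.62, - 2*sqrt ( 5), sqrt(11 )/11, 0.63, 1,sqrt(7), sqrt( 13)] 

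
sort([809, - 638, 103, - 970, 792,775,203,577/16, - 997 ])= [ - 997 , - 970, - 638, 577/16, 103,203,775, 792,809]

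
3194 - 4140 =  - 946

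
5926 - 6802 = -876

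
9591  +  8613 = 18204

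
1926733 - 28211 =1898522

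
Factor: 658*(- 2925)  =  -2^1*3^2*5^2*7^1 * 13^1*47^1 = - 1924650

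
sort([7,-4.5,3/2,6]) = [ - 4.5,3/2, 6, 7]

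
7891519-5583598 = 2307921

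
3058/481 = 3058/481 = 6.36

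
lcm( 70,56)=280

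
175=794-619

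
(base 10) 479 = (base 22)LH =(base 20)13j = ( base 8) 737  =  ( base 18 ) 18B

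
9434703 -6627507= 2807196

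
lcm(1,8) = 8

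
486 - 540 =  - 54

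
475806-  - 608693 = 1084499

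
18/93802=9/46901 =0.00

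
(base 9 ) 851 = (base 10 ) 694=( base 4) 22312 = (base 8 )1266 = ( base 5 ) 10234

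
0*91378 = 0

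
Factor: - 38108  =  -2^2* 7^1*1361^1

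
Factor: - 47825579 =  - 23^1*797^1*2609^1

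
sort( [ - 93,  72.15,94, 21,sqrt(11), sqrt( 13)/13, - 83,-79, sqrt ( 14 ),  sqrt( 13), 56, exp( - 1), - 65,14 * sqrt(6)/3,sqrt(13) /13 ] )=[ - 93, - 83,-79, - 65,sqrt(13 ) /13,sqrt( 13)/13,exp( - 1), sqrt( 11 ) , sqrt( 13),sqrt(14),14  *  sqrt( 6) /3,  21, 56 , 72.15,  94 ]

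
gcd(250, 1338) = 2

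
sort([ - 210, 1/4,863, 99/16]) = [-210  ,  1/4,99/16, 863] 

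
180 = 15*12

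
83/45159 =83/45159 = 0.00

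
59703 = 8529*7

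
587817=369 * 1593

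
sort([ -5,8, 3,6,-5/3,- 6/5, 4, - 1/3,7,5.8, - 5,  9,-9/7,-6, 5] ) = [ - 6, - 5, - 5 , - 5/3, - 9/7,-6/5 , - 1/3,3, 4, 5,5.8, 6, 7, 8 , 9 ]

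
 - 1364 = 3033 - 4397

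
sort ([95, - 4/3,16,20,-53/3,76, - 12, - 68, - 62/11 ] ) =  [ - 68, - 53/3, - 12, -62/11, - 4/3,16,  20, 76,95]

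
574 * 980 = 562520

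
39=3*13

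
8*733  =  5864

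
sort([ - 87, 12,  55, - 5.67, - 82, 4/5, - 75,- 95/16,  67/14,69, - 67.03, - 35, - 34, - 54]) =[ - 87, - 82,-75, - 67.03, - 54, - 35, - 34,-95/16, - 5.67,4/5, 67/14, 12,55, 69]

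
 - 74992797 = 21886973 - 96879770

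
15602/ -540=-29  +  29/270 =- 28.89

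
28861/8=28861/8 = 3607.62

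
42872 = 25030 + 17842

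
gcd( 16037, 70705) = 79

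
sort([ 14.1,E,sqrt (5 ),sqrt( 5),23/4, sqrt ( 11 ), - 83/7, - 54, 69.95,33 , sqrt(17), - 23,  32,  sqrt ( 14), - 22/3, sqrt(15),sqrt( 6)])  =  [ - 54, - 23,-83/7, - 22/3, sqrt( 5) , sqrt( 5), sqrt(6),E, sqrt( 11),sqrt (14 ),sqrt(15 ) , sqrt( 17),23/4,14.1, 32,33,69.95] 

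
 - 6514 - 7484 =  - 13998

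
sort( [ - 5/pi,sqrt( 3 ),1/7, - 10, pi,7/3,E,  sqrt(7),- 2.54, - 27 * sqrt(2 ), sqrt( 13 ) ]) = [-27*sqrt (2), - 10, - 2.54, - 5/pi,1/7,sqrt( 3), 7/3,sqrt( 7 ),E, pi,sqrt(13 )] 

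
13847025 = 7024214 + 6822811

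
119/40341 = 1/339 = 0.00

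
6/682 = 3/341 = 0.01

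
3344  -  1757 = 1587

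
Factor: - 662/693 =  - 2^1 * 3^( - 2)*7^(- 1)*11^(-1)*331^1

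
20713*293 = 6068909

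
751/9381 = 751/9381=0.08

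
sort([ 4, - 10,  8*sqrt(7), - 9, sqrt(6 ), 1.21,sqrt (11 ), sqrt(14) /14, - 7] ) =[ - 10,-9, - 7,sqrt(14) /14, 1.21, sqrt( 6 ), sqrt(11), 4, 8*sqrt(7) ] 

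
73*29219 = 2132987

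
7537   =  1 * 7537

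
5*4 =20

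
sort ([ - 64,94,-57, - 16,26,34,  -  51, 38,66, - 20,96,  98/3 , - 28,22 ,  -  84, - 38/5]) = [ - 84, - 64,  -  57, -51, - 28,  -  20, -16, - 38/5, 22,26,98/3,34,38, 66, 94, 96]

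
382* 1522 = 581404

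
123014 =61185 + 61829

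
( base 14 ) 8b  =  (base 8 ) 173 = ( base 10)123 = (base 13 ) 96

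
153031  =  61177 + 91854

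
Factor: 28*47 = 1316 =2^2 * 7^1 * 47^1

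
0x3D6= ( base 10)982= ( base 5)12412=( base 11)813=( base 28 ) 172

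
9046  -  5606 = 3440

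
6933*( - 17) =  - 117861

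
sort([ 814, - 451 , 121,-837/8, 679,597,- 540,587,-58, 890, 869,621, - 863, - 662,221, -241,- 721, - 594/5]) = [  -  863,-721,  -  662,-540, - 451, - 241,-594/5,- 837/8,  -  58,121,221, 587,597, 621,  679, 814 , 869, 890]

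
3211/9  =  3211/9= 356.78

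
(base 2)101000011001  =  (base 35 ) 23u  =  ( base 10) 2585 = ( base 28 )389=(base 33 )2CB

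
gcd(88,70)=2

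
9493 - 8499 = 994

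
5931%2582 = 767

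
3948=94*42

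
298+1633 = 1931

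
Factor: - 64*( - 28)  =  1792 = 2^8 * 7^1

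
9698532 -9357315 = 341217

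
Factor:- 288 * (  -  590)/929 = 2^6*3^2*5^1*59^1 * 929^ (  -  1) = 169920/929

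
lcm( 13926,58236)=640596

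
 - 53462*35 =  - 1871170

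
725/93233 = 725/93233 = 0.01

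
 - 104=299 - 403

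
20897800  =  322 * 64900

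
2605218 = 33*78946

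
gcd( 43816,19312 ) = 8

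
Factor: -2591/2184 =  - 2^( - 3)*3^( - 1 )*7^( - 1)*13^( - 1)*2591^1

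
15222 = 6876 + 8346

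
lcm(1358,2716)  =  2716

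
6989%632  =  37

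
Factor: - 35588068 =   -  2^2*8897017^1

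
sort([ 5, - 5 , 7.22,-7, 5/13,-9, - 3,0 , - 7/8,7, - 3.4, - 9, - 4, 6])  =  [ -9,  -  9, - 7,-5, - 4, - 3.4, - 3, - 7/8 , 0, 5/13 , 5,6, 7,7.22] 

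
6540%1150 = 790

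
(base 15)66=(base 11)88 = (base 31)33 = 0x60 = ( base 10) 96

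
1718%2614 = 1718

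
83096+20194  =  103290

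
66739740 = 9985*6684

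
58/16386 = 29/8193= 0.00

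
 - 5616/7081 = -5616/7081 = - 0.79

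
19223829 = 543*35403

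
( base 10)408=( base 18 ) 14c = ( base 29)E2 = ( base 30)di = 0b110011000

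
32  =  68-36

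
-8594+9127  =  533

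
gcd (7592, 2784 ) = 8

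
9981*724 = 7226244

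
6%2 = 0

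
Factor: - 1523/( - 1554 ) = 2^( - 1 )*3^(  -  1)*7^( - 1 )*37^( - 1 )*1523^1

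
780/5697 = 260/1899 = 0.14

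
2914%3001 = 2914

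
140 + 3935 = 4075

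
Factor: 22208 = 2^6 * 347^1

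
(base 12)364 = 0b111111100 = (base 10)508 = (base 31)GC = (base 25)k8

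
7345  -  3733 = 3612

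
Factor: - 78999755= - 5^1*347^1 * 45533^1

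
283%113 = 57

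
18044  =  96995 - 78951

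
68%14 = 12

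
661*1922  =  1270442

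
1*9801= 9801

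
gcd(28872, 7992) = 72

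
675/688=675/688 = 0.98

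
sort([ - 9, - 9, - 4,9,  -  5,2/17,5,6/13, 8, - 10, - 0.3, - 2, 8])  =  [ - 10,  -  9, - 9, - 5, - 4, - 2, - 0.3 , 2/17,6/13,5,8,  8, 9]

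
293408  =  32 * 9169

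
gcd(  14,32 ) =2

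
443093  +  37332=480425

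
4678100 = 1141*4100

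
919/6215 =919/6215 = 0.15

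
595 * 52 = 30940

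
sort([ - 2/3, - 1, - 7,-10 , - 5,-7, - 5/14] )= [ - 10 , - 7, - 7,  -  5, - 1, - 2/3, - 5/14 ] 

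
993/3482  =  993/3482=0.29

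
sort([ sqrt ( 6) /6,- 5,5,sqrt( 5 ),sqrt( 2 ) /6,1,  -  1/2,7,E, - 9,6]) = [ - 9, - 5, - 1/2,sqrt(2 ) /6, sqrt(6 )/6,1, sqrt(5),  E,5,  6,7]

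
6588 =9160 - 2572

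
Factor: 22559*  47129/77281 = 17^1* 109^( - 1)*709^ (-1)*1327^1*47129^1 = 1063183111/77281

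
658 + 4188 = 4846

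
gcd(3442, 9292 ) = 2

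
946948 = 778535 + 168413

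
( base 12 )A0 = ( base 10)120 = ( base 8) 170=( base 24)50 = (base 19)66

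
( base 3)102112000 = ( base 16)20cd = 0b10000011001101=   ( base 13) 3a8c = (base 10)8397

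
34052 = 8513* 4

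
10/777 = 10/777 = 0.01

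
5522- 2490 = 3032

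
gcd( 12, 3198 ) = 6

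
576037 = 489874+86163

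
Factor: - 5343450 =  - 2^1 * 3^1 * 5^2*7^2 * 727^1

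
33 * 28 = 924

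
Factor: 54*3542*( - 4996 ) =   -  955574928 =-2^4*3^3 *7^1*11^1*23^1*1249^1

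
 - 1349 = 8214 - 9563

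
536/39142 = 268/19571 = 0.01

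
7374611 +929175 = 8303786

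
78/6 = 13 = 13.00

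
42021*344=14455224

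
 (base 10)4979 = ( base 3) 20211102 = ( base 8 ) 11563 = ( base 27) 6mb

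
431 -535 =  - 104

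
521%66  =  59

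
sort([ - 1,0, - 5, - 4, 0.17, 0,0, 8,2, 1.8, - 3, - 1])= [ - 5, - 4, - 3 , - 1,  -  1,0, 0,0, 0.17, 1.8,2, 8]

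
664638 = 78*8521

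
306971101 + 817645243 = 1124616344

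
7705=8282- 577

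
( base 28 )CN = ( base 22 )G7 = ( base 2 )101100111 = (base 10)359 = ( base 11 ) 2a7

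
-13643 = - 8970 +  - 4673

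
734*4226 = 3101884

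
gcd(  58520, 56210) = 770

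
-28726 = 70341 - 99067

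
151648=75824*2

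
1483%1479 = 4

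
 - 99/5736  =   - 33/1912  =  - 0.02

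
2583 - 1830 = 753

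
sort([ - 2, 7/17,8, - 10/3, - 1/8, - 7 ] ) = [ - 7, - 10/3,-2, - 1/8, 7/17, 8 ]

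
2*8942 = 17884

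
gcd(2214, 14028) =6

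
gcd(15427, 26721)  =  1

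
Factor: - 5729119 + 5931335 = 2^3*7^1 * 23^1*157^1 = 202216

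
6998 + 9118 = 16116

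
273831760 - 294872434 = -21040674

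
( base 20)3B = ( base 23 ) 32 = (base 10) 71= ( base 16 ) 47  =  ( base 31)29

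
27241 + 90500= 117741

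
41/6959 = 41/6959  =  0.01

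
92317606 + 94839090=187156696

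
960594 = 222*4327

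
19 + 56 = 75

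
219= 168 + 51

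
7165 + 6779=13944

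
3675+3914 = 7589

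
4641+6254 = 10895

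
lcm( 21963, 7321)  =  21963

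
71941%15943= 8169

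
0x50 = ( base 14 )5A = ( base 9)88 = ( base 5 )310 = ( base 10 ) 80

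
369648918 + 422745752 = 792394670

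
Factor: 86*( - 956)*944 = - 77611904 = -2^7*43^1*59^1*239^1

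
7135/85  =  1427/17 = 83.94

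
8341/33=8341/33 = 252.76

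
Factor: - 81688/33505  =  - 2^3*5^(- 1)*6701^( - 1)*10211^1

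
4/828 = 1/207  =  0.00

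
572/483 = 1 + 89/483 = 1.18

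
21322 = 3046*7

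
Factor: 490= 2^1 * 5^1* 7^2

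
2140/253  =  8 + 116/253 = 8.46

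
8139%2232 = 1443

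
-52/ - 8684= 1/167 = 0.01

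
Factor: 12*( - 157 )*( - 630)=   1186920 = 2^3*3^3*5^1 *7^1 * 157^1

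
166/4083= 166/4083 = 0.04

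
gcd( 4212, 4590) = 54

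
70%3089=70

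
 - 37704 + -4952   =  -42656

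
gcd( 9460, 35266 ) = 22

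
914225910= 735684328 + 178541582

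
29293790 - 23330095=5963695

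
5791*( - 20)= - 115820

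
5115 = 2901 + 2214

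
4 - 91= -87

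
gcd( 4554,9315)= 207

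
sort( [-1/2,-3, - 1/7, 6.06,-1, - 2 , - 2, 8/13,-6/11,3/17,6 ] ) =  [ - 3, - 2, - 2, - 1  ,-6/11, - 1/2, - 1/7,3/17,8/13,6,6.06]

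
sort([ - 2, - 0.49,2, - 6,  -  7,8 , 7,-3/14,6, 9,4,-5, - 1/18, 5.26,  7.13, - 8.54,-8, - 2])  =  [-8.54,-8, - 7, - 6,-5, - 2 ,-2, - 0.49, - 3/14, - 1/18 , 2,4, 5.26,6 , 7, 7.13,8,9]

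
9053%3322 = 2409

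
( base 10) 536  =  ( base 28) J4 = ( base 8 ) 1030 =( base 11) 448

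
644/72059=28/3133=0.01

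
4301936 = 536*8026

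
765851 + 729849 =1495700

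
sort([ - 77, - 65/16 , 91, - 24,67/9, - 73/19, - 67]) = [-77, - 67, - 24, - 65/16, - 73/19,67/9, 91]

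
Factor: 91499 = 91499^1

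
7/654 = 7/654  =  0.01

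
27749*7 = 194243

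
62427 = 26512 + 35915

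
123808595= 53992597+69815998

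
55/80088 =55/80088= 0.00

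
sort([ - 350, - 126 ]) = [ - 350, - 126]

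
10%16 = 10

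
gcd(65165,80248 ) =1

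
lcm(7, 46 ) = 322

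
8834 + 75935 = 84769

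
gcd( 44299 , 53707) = 1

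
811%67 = 7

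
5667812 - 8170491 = -2502679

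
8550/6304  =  1 + 1123/3152= 1.36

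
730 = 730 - 0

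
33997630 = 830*40961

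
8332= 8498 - 166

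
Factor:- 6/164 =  - 3/82 =- 2^( - 1)*3^1*41^( - 1)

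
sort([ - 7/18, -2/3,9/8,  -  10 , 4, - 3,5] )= [ - 10 , - 3 ,  -  2/3, - 7/18, 9/8, 4, 5] 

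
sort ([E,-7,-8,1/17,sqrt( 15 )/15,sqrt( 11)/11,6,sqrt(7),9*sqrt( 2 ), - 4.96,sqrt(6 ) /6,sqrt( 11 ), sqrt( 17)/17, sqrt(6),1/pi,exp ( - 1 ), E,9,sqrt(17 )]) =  [ - 8 , - 7, - 4.96,1/17,sqrt( 17)/17, sqrt( 15 )/15, sqrt(11)/11,1/pi,exp(  -  1 ),sqrt(6)/6, sqrt( 6 ), sqrt( 7),E, E,sqrt( 11), sqrt ( 17),6,9,9*sqrt( 2 )]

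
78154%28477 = 21200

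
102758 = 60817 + 41941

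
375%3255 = 375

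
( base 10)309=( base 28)B1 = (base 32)9l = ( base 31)9U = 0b100110101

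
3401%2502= 899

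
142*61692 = 8760264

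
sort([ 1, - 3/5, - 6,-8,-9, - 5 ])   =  [ - 9, - 8, - 6 , - 5, - 3/5, 1 ] 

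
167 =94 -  - 73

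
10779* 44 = 474276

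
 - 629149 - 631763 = -1260912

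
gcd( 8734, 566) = 2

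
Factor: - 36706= - 2^1 * 18353^1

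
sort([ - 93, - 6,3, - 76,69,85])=[ - 93 , - 76, - 6, 3,69, 85 ]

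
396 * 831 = 329076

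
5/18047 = 5/18047  =  0.00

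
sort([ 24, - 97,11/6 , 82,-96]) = [ -97, - 96,11/6, 24,  82]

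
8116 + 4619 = 12735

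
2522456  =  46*54836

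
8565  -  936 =7629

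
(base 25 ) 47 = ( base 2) 1101011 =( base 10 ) 107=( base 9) 128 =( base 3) 10222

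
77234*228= 17609352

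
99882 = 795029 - 695147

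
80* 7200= 576000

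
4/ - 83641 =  - 4/83641 = - 0.00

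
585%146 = 1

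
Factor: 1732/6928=2^( - 2 ) = 1/4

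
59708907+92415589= 152124496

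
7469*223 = 1665587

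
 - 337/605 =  - 1 + 268/605 = - 0.56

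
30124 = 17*1772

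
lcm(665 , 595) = 11305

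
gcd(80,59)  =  1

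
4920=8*615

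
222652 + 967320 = 1189972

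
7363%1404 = 343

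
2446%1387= 1059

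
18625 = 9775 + 8850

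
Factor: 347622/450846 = 3^( - 3) * 11^( - 1)*229^1 = 229/297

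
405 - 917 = - 512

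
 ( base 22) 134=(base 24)n2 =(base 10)554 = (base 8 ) 1052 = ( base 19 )1A3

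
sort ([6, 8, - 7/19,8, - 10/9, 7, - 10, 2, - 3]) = [ - 10, - 3, - 10/9, - 7/19, 2,6 , 7, 8,8 ]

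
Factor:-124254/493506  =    -  177/703 =-  3^1*19^(-1)*37^( - 1 )*59^1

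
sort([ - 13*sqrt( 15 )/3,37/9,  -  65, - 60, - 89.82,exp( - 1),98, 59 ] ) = [ - 89.82,  -  65,-60,-13*sqrt ( 15)/3,exp( - 1), 37/9,59,98] 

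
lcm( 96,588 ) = 4704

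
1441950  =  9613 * 150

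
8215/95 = 1643/19 = 86.47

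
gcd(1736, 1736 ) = 1736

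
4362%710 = 102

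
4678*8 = 37424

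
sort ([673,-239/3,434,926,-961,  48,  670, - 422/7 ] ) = [ - 961  ,- 239/3, - 422/7, 48, 434, 670,  673,926] 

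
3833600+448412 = 4282012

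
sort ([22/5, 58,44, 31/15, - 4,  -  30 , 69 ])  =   [ - 30, - 4,31/15, 22/5, 44, 58 , 69] 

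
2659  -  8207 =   -  5548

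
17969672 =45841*392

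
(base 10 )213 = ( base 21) A3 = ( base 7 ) 423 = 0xd5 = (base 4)3111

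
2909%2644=265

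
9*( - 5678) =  - 51102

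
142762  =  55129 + 87633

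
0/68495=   0 = 0.00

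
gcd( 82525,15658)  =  1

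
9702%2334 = 366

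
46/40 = 23/20 = 1.15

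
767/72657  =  59/5589=0.01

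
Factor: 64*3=2^6*3^1 = 192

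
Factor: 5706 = 2^1 * 3^2*317^1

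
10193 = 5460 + 4733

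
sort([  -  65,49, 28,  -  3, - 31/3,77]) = [ - 65, - 31/3,-3,28,49, 77]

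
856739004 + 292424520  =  1149163524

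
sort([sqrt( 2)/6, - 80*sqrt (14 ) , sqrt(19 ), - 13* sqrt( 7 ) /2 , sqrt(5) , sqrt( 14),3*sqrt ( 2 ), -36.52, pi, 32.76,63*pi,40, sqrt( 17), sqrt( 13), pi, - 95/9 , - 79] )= [ - 80*sqrt ( 14), - 79, - 36.52, - 13*sqrt( 7)/2, - 95/9,sqrt(2)/6, sqrt ( 5), pi,pi,sqrt( 13 ), sqrt(14), sqrt(17),3*sqrt( 2), sqrt( 19), 32.76, 40,63*pi]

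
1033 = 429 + 604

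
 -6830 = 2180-9010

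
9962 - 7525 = 2437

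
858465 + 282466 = 1140931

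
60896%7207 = 3240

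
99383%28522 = 13817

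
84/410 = 42/205 =0.20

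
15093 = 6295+8798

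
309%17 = 3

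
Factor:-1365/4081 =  - 195/583 = - 3^1*5^1*11^(-1 )*13^1*53^( - 1) 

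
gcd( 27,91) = 1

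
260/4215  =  52/843  =  0.06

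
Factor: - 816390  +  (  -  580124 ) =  - 1396514= - 2^1 * 7^1 *23^1*4337^1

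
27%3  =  0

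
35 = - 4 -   -  39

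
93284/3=93284/3 = 31094.67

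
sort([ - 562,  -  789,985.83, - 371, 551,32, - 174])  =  [ - 789, - 562, - 371, - 174, 32, 551,985.83]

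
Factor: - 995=-5^1*199^1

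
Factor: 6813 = 3^2*757^1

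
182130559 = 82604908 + 99525651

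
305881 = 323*947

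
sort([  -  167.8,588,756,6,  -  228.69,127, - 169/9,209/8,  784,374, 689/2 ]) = [  -  228.69,  -  167.8, - 169/9,  6, 209/8, 127, 689/2, 374,588,756,784] 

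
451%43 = 21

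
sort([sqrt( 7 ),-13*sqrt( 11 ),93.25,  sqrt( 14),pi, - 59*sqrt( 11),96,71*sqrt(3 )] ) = [ - 59*sqrt( 11 ),-13*sqrt (11),sqrt( 7 ), pi,sqrt( 14 ),  93.25, 96, 71*sqrt(3) ]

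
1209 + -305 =904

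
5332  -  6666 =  - 1334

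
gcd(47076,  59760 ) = 12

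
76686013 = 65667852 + 11018161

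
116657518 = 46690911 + 69966607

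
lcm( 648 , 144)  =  1296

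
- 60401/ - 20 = 60401/20 = 3020.05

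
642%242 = 158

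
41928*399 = 16729272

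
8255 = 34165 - 25910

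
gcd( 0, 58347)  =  58347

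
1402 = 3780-2378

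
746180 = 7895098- 7148918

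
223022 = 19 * 11738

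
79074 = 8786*9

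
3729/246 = 15 + 13/82 = 15.16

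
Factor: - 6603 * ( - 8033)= 3^1*29^1*31^1*71^1*277^1 =53041899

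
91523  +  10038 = 101561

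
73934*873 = 64544382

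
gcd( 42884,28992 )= 604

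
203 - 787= - 584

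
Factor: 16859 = 23^1 * 733^1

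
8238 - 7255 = 983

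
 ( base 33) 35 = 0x68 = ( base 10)104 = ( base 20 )54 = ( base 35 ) 2Y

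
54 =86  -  32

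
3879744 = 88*44088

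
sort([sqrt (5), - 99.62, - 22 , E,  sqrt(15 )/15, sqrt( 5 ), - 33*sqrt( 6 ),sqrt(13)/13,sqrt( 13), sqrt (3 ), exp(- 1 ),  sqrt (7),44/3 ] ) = [ - 99.62, - 33*sqrt(6), - 22, sqrt(15) /15, sqrt (13)/13, exp( - 1 ), sqrt ( 3) , sqrt(5 ),  sqrt( 5), sqrt (7 ),  E, sqrt( 13), 44/3]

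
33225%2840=1985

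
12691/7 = 1813 = 1813.00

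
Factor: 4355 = 5^1*13^1*67^1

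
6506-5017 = 1489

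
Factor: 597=3^1*199^1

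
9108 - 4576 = 4532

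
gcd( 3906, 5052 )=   6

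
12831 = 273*47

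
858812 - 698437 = 160375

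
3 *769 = 2307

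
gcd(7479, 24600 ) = 3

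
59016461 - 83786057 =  - 24769596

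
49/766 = 49/766= 0.06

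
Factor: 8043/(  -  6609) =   -  2681/2203 = -7^1*383^1 * 2203^( - 1)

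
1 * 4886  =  4886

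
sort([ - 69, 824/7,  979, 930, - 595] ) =[- 595, - 69, 824/7, 930 , 979 ] 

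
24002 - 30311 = -6309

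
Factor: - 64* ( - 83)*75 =398400 = 2^6*3^1*5^2* 83^1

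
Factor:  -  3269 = -7^1*467^1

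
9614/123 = 78 + 20/123 = 78.16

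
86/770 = 43/385 =0.11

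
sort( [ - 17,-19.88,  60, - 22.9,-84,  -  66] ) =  [ - 84,-66, - 22.9,  -  19.88, - 17 , 60]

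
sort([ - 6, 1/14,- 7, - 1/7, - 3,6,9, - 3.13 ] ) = [ - 7, - 6, - 3.13, - 3, - 1/7,1/14,6,  9]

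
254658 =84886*3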